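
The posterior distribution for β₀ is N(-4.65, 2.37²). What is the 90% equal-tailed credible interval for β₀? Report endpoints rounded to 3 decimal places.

[-8.548, -0.752]

The posterior is symmetric, so the 90% equal-tailed interval is β₀ = -4.65 ± z·2.37 with z = 1.645.
Half-width: 1.645 × 2.37 = 3.898.
-4.65 − 3.898 = -8.548; -4.65 + 3.898 = -0.752.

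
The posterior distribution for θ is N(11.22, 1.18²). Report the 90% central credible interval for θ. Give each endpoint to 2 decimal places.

[9.28, 13.16]

The posterior is symmetric, so the 90% equal-tailed interval is θ = 11.22 ± z·1.18 with z = 1.645.
Half-width: 1.645 × 1.18 = 1.94.
11.22 − 1.94 = 9.28; 11.22 + 1.94 = 13.16.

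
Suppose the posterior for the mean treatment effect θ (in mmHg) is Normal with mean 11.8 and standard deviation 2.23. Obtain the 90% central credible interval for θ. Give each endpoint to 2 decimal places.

The posterior is symmetric, so the 90% equal-tailed interval is θ = 11.8 ± z·2.23 with z = 1.645.
Half-width: 1.645 × 2.23 = 3.67.
11.8 − 3.67 = 8.13; 11.8 + 3.67 = 15.47.

[8.13, 15.47]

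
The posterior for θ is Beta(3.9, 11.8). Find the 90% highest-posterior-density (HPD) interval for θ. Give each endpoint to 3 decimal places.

The posterior is unimodal and skewed, so the HPD interval has equal density at both endpoints and is the shortest 90% interval.
Solving f(0.076) = f(0.413) with F(0.413) − F(0.076) = 0.90 gives [0.076, 0.413].
For comparison, the equal-tailed interval is [0.094, 0.440]; the HPD is narrower and shifted toward the mode.

[0.076, 0.413]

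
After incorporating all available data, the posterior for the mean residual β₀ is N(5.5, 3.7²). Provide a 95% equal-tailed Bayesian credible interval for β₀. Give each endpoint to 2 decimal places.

[-1.75, 12.75]

The posterior is symmetric, so the 95% equal-tailed interval is β₀ = 5.5 ± z·3.7 with z = 1.960.
Half-width: 1.960 × 3.7 = 7.25.
5.5 − 7.25 = -1.75; 5.5 + 7.25 = 12.75.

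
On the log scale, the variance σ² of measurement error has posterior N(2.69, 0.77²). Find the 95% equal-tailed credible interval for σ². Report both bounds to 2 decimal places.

On the log scale the 95% interval is 2.69 ± 1.960 × 0.77 = [1.1808, 4.1992].
Exponentiate: [e^1.1808, e^4.1992] = [3.26, 66.63].

[3.26, 66.63]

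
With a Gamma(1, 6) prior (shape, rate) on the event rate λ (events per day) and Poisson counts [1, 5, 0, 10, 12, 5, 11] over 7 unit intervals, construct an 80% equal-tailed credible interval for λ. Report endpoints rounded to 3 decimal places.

Posterior: Gamma(1+44, 6+7) = Gamma(45, 13) (shape, rate).
Equal-tailed 80% interval: Gamma(45, 13) quantiles at 0.1 and 0.9.
Posterior mean ≈ 3.462, SD ≈ 0.516; a Normal approximation gives roughly [2.800, 4.123].
Exact: lower = 2.819; upper = 4.137.

[2.819, 4.137]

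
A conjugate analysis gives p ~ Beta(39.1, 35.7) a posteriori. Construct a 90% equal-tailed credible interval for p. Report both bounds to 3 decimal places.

[0.428, 0.617]

Posterior: Beta(39.1, 35.7).
Equal-tailed 90% interval: the 0.05 and 0.95 quantiles of Beta(39.1, 35.7).
Posterior mean ≈ 0.523, SD ≈ 0.057; a Normal approximation gives roughly [0.428, 0.617].
Exact: F⁻¹(0.05) = 0.428; F⁻¹(0.95) = 0.617.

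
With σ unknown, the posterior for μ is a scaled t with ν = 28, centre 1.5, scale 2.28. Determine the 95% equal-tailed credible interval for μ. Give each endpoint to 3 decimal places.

[-3.170, 6.170]

The t_28 distribution is symmetric; the 95% interval is 1.5 ± t·2.28 with t_{0.975,28} = 2.048.
Half-width: 2.048 × 2.28 = 4.670.
1.5 − 4.670 = -3.170; 1.5 + 4.670 = 6.170.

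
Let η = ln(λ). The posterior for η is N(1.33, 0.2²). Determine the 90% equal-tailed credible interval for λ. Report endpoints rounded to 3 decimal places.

On the log scale the 90% interval is 1.33 ± 1.645 × 0.2 = [1.0010, 1.6590].
Exponentiate: [e^1.0010, e^1.6590] = [2.721, 5.254].

[2.721, 5.254]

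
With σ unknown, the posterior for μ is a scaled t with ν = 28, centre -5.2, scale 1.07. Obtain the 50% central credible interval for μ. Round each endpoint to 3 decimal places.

The t_28 distribution is symmetric; the 50% interval is -5.2 ± t·1.07 with t_{0.75,28} = 0.683.
Half-width: 0.683 × 1.07 = 0.731.
-5.2 − 0.731 = -5.931; -5.2 + 0.731 = -4.469.

[-5.931, -4.469]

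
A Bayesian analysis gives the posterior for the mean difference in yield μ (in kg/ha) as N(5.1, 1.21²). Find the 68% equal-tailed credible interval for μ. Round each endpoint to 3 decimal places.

The posterior is symmetric, so the 68% equal-tailed interval is μ = 5.1 ± z·1.21 with z = 0.994.
Half-width: 0.994 × 1.21 = 1.203.
5.1 − 1.203 = 3.897; 5.1 + 1.203 = 6.303.

[3.897, 6.303]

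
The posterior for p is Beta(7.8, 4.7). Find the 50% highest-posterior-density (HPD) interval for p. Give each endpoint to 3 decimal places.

The posterior is unimodal and skewed, so the HPD interval has equal density at both endpoints and is the shortest 50% interval.
Solving f(0.552) = f(0.736) with F(0.736) − F(0.552) = 0.50 gives [0.552, 0.736].
For comparison, the equal-tailed interval is [0.535, 0.721]; the HPD is narrower and shifted toward the mode.

[0.552, 0.736]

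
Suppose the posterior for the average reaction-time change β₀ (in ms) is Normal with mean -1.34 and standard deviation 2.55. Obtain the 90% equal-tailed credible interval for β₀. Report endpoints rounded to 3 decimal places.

[-5.534, 2.854]

The posterior is symmetric, so the 90% equal-tailed interval is β₀ = -1.34 ± z·2.55 with z = 1.645.
Half-width: 1.645 × 2.55 = 4.194.
-1.34 − 4.194 = -5.534; -1.34 + 4.194 = 2.854.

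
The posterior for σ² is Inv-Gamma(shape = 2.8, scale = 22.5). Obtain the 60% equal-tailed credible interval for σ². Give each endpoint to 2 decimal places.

[5.59, 16.21]

Inverse-Gamma(2.8, 22.5) quantiles: F⁻¹(0.2) and F⁻¹(0.8).
Equivalently, 1/σ² ~ Gamma(2.8, rate = 22.5); invert its 0.8 and 0.2 quantiles.
Posterior mean ≈ 12.50, SD ≈ 13.98; a Normal approximation gives roughly [0.74, 24.26].
Exact: lower = 5.59; upper = 16.21.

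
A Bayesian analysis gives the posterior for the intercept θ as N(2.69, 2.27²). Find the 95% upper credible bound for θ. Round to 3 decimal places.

6.424

Need U with P(θ ≤ U) = 0.95: U = 2.69 + z_{0.05}·2.27.
z = 1.645; U = 2.69 + 1.645 × 2.27 = 6.424.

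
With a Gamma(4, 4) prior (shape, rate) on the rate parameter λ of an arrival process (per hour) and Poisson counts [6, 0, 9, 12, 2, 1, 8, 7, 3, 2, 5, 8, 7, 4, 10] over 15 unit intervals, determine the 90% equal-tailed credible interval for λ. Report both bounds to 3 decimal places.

[3.850, 5.472]

Posterior: Gamma(4+84, 4+15) = Gamma(88, 19) (shape, rate).
Equal-tailed 90% interval: Gamma(88, 19) quantiles at 0.05 and 0.95.
Posterior mean ≈ 4.632, SD ≈ 0.494; a Normal approximation gives roughly [3.819, 5.444].
Exact: lower = 3.850; upper = 5.472.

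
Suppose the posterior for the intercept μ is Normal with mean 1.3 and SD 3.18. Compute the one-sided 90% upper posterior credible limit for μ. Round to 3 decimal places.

5.375

Need U with P(μ ≤ U) = 0.90: U = 1.3 + z_{0.1}·3.18.
z = 1.282; U = 1.3 + 1.282 × 3.18 = 5.375.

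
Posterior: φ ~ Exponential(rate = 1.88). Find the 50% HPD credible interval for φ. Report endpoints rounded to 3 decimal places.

[0.000, 0.369]

The exponential density is strictly decreasing on [0, ∞), so the HPD interval is anchored at 0: [0, q] with P(φ ≤ q) = 0.50.
q = −ln(1 − 0.50) / 1.88 = 0.6931 / 1.88 = 0.369.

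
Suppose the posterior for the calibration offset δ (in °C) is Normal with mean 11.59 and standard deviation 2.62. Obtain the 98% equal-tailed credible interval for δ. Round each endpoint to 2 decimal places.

The posterior is symmetric, so the 98% equal-tailed interval is δ = 11.59 ± z·2.62 with z = 2.326.
Half-width: 2.326 × 2.62 = 6.10.
11.59 − 6.10 = 5.49; 11.59 + 6.10 = 17.69.

[5.49, 17.69]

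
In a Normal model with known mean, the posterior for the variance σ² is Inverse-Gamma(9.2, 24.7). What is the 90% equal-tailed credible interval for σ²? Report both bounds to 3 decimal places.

Inverse-Gamma(9.2, 24.7) quantiles: F⁻¹(0.05) and F⁻¹(0.95).
Equivalently, 1/σ² ~ Gamma(9.2, rate = 24.7); invert its 0.95 and 0.05 quantiles.
Posterior mean ≈ 3.012, SD ≈ 1.123; a Normal approximation gives roughly [1.166, 4.859].
Exact: lower = 1.681; upper = 5.103.

[1.681, 5.103]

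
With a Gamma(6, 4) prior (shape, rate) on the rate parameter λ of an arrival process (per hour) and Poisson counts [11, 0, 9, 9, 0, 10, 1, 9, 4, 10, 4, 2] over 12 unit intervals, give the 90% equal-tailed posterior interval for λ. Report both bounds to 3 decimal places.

[3.834, 5.612]

Posterior: Gamma(6+69, 4+12) = Gamma(75, 16) (shape, rate).
Equal-tailed 90% interval: Gamma(75, 16) quantiles at 0.05 and 0.95.
Posterior mean ≈ 4.688, SD ≈ 0.541; a Normal approximation gives roughly [3.797, 5.578].
Exact: lower = 3.834; upper = 5.612.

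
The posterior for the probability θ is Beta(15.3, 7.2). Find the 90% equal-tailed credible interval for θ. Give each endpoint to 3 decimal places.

Posterior: Beta(15.3, 7.2).
Equal-tailed 90% interval: the 0.05 and 0.95 quantiles of Beta(15.3, 7.2).
Posterior mean ≈ 0.680, SD ≈ 0.096; a Normal approximation gives roughly [0.522, 0.838].
Exact: F⁻¹(0.05) = 0.513; F⁻¹(0.95) = 0.829.

[0.513, 0.829]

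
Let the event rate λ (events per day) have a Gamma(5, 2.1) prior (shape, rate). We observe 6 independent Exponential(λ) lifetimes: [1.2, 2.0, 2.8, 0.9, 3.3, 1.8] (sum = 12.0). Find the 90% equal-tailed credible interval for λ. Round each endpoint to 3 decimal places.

[0.438, 1.203]

Posterior: Gamma(5+6, 2.1+12.0) = Gamma(11, 14.1) (shape, rate).
Equal-tailed 90% interval: Gamma(11, 14.1) quantiles at 0.05 and 0.95.
Posterior mean ≈ 0.780, SD ≈ 0.235; a Normal approximation gives roughly [0.393, 1.167].
Exact: lower = 0.438; upper = 1.203.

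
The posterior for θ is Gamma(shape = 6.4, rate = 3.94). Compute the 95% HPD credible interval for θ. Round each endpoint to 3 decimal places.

The posterior is unimodal and skewed, so the HPD interval has equal density at both endpoints and is the shortest 95% interval.
Solving f(0.505) = f(2.900) with F(2.900) − F(0.505) = 0.95 gives [0.505, 2.900].
For comparison, the equal-tailed interval is [0.620, 3.104]; the HPD is narrower and shifted toward the mode.

[0.505, 2.900]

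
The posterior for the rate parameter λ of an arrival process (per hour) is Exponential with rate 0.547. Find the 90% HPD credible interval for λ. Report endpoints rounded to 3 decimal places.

The exponential density is strictly decreasing on [0, ∞), so the HPD interval is anchored at 0: [0, q] with P(λ ≤ q) = 0.90.
q = −ln(1 − 0.90) / 0.547 = 2.3026 / 0.547 = 4.209.

[0.000, 4.209]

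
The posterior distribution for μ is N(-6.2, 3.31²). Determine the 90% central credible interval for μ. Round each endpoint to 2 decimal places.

[-11.64, -0.76]

The posterior is symmetric, so the 90% equal-tailed interval is μ = -6.2 ± z·3.31 with z = 1.645.
Half-width: 1.645 × 3.31 = 5.44.
-6.2 − 5.44 = -11.64; -6.2 + 5.44 = -0.76.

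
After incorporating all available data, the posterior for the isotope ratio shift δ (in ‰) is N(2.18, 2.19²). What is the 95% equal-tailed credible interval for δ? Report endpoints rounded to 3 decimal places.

[-2.112, 6.472]

The posterior is symmetric, so the 95% equal-tailed interval is δ = 2.18 ± z·2.19 with z = 1.960.
Half-width: 1.960 × 2.19 = 4.292.
2.18 − 4.292 = -2.112; 2.18 + 4.292 = 6.472.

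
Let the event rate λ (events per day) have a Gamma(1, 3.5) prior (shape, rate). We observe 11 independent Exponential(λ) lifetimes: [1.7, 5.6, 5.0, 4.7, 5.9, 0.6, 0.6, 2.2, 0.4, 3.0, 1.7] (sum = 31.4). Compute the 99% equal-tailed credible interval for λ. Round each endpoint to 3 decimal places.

[0.142, 0.653]

Posterior: Gamma(1+11, 3.5+31.4) = Gamma(12, 34.9) (shape, rate).
Equal-tailed 99% interval: Gamma(12, 34.9) quantiles at 0.005 and 0.995.
Posterior mean ≈ 0.344, SD ≈ 0.099; a Normal approximation gives roughly [0.088, 0.600].
Exact: lower = 0.142; upper = 0.653.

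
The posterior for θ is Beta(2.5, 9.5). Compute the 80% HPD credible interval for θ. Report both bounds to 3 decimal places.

The posterior is unimodal and skewed, so the HPD interval has equal density at both endpoints and is the shortest 80% interval.
Solving f(0.047) = f(0.320) with F(0.320) − F(0.047) = 0.80 gives [0.047, 0.320].
For comparison, the equal-tailed interval is [0.076, 0.364]; the HPD is narrower and shifted toward the mode.

[0.047, 0.320]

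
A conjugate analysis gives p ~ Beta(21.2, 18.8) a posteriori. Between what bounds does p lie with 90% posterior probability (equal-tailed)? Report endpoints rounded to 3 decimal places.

Posterior: Beta(21.2, 18.8).
Equal-tailed 90% interval: the 0.05 and 0.95 quantiles of Beta(21.2, 18.8).
Posterior mean ≈ 0.530, SD ≈ 0.078; a Normal approximation gives roughly [0.402, 0.658].
Exact: F⁻¹(0.05) = 0.401; F⁻¹(0.95) = 0.658.

[0.401, 0.658]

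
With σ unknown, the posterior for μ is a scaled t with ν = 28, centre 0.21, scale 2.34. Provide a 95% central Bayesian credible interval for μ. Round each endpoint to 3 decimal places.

The t_28 distribution is symmetric; the 95% interval is 0.21 ± t·2.34 with t_{0.975,28} = 2.048.
Half-width: 2.048 × 2.34 = 4.793.
0.21 − 4.793 = -4.583; 0.21 + 4.793 = 5.003.

[-4.583, 5.003]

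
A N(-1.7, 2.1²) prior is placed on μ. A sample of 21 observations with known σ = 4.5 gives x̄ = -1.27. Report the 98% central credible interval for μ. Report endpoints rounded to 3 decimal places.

[-3.417, 0.722]

Posterior precision = 1/2.1² + 21/4.5² = 0.2268 + 1.0370 = 1.2638, so posterior SD = 0.8895.
Posterior mean = (-1.7/2.1² + 21·-1.27/4.5²) / 1.2638 = -1.3472.
Interval: -1.3472 ± 2.326 × 0.8895 → [-3.417, 0.722].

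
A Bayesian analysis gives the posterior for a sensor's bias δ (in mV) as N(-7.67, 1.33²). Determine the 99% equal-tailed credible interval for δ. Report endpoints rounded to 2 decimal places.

[-11.10, -4.24]

The posterior is symmetric, so the 99% equal-tailed interval is δ = -7.67 ± z·1.33 with z = 2.576.
Half-width: 2.576 × 1.33 = 3.43.
-7.67 − 3.43 = -11.10; -7.67 + 3.43 = -4.24.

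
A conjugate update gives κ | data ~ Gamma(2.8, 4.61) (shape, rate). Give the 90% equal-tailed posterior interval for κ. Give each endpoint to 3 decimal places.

Posterior: Gamma(shape 2.8, rate 4.61).
Equal-tailed 90% interval: Gamma(2.8, 4.61) quantiles at 0.05 and 0.95.
Posterior mean ≈ 0.607, SD ≈ 0.363; a Normal approximation gives roughly [0.010, 1.204].
Exact: lower = 0.156; upper = 1.300.

[0.156, 1.300]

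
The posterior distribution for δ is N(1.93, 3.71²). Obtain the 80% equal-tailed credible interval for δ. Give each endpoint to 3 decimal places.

The posterior is symmetric, so the 80% equal-tailed interval is δ = 1.93 ± z·3.71 with z = 1.282.
Half-width: 1.282 × 3.71 = 4.755.
1.93 − 4.755 = -2.825; 1.93 + 4.755 = 6.685.

[-2.825, 6.685]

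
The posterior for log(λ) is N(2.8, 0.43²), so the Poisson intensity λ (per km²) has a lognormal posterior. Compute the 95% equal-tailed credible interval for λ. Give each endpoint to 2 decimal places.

[7.08, 38.20]

On the log scale the 95% interval is 2.8 ± 1.960 × 0.43 = [1.9572, 3.6428].
Exponentiate: [e^1.9572, e^3.6428] = [7.08, 38.20].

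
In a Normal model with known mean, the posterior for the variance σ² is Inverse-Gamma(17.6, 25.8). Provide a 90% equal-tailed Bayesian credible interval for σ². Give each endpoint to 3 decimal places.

[1.031, 2.281]

Inverse-Gamma(17.6, 25.8) quantiles: F⁻¹(0.05) and F⁻¹(0.95).
Equivalently, 1/σ² ~ Gamma(17.6, rate = 25.8); invert its 0.95 and 0.05 quantiles.
Posterior mean ≈ 1.554, SD ≈ 0.394; a Normal approximation gives roughly [0.907, 2.201].
Exact: lower = 1.031; upper = 2.281.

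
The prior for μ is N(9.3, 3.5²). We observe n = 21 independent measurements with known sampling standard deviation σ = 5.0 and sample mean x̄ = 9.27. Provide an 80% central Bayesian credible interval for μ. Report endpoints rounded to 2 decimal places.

Posterior precision = 1/3.5² + 21/5.0² = 0.0816 + 0.8400 = 0.9216, so posterior SD = 1.0416.
Posterior mean = (9.3/3.5² + 21·9.27/5.0²) / 0.9216 = 9.2727.
Interval: 9.2727 ± 1.282 × 1.0416 → [7.94, 10.61].

[7.94, 10.61]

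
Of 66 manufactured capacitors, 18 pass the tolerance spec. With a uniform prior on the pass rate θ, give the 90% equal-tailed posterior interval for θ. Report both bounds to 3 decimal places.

[0.194, 0.372]

Posterior: Beta(1+18, 1+48) = Beta(19, 49).
Equal-tailed 90% interval: the 0.05 and 0.95 quantiles of Beta(19, 49).
Posterior mean ≈ 0.279, SD ≈ 0.054; a Normal approximation gives roughly [0.191, 0.368].
Exact: F⁻¹(0.05) = 0.194; F⁻¹(0.95) = 0.372.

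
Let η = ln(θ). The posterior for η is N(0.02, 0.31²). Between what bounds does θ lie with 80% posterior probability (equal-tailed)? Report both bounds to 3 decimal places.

On the log scale the 80% interval is 0.02 ± 1.282 × 0.31 = [-0.3773, 0.4173].
Exponentiate: [e^-0.3773, e^0.4173] = [0.686, 1.518].

[0.686, 1.518]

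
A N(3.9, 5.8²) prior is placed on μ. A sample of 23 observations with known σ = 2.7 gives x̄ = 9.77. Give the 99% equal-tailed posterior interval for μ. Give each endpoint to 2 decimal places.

[8.27, 11.16]

Posterior precision = 1/5.8² + 23/2.7² = 0.0297 + 3.1550 = 3.1847, so posterior SD = 0.5604.
Posterior mean = (3.9/5.8² + 23·9.77/2.7²) / 3.1847 = 9.7152.
Interval: 9.7152 ± 2.576 × 0.5604 → [8.27, 11.16].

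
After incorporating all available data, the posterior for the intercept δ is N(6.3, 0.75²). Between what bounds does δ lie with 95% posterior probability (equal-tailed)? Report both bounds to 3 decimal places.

[4.830, 7.770]

The posterior is symmetric, so the 95% equal-tailed interval is δ = 6.3 ± z·0.75 with z = 1.960.
Half-width: 1.960 × 0.75 = 1.470.
6.3 − 1.470 = 4.830; 6.3 + 1.470 = 7.770.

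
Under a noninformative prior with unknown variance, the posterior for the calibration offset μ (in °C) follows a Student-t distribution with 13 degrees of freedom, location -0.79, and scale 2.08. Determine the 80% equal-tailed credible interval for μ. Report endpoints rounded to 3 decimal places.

The t_13 distribution is symmetric; the 80% interval is -0.79 ± t·2.08 with t_{0.9,13} = 1.350.
Half-width: 1.350 × 2.08 = 2.808.
-0.79 − 2.808 = -3.598; -0.79 + 2.808 = 2.018.

[-3.598, 2.018]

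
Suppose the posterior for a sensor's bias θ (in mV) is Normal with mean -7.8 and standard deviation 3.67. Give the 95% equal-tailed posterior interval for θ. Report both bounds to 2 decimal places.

[-14.99, -0.61]

The posterior is symmetric, so the 95% equal-tailed interval is θ = -7.8 ± z·3.67 with z = 1.960.
Half-width: 1.960 × 3.67 = 7.19.
-7.8 − 7.19 = -14.99; -7.8 + 7.19 = -0.61.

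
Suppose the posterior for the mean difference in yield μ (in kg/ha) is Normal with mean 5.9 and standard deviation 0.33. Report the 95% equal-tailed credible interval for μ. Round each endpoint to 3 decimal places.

The posterior is symmetric, so the 95% equal-tailed interval is μ = 5.9 ± z·0.33 with z = 1.960.
Half-width: 1.960 × 0.33 = 0.647.
5.9 − 0.647 = 5.253; 5.9 + 0.647 = 6.547.

[5.253, 6.547]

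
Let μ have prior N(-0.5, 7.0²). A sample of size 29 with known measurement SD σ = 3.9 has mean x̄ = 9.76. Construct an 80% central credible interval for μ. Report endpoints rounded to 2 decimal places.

[8.73, 10.57]

Posterior precision = 1/7.0² + 29/3.9² = 0.0204 + 1.9066 = 1.9270, so posterior SD = 0.7204.
Posterior mean = (-0.5/7.0² + 29·9.76/3.9²) / 1.9270 = 9.6513.
Interval: 9.6513 ± 1.282 × 0.7204 → [8.73, 10.57].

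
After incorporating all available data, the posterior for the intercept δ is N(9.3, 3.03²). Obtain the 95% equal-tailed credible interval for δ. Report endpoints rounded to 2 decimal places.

The posterior is symmetric, so the 95% equal-tailed interval is δ = 9.3 ± z·3.03 with z = 1.960.
Half-width: 1.960 × 3.03 = 5.94.
9.3 − 5.94 = 3.36; 9.3 + 5.94 = 15.24.

[3.36, 15.24]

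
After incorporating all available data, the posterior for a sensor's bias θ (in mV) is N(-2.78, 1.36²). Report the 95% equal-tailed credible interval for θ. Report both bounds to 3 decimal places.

The posterior is symmetric, so the 95% equal-tailed interval is θ = -2.78 ± z·1.36 with z = 1.960.
Half-width: 1.960 × 1.36 = 2.666.
-2.78 − 2.666 = -5.446; -2.78 + 2.666 = -0.114.

[-5.446, -0.114]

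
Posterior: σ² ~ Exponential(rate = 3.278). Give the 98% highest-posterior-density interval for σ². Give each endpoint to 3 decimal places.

[0.000, 1.193]

The exponential density is strictly decreasing on [0, ∞), so the HPD interval is anchored at 0: [0, q] with P(σ² ≤ q) = 0.98.
q = −ln(1 − 0.98) / 3.278 = 3.9120 / 3.278 = 1.193.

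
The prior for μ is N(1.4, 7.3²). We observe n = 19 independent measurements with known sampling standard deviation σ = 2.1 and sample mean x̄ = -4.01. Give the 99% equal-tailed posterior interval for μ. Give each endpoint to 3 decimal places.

Posterior precision = 1/7.3² + 19/2.1² = 0.0188 + 4.3084 = 4.3272, so posterior SD = 0.4807.
Posterior mean = (1.4/7.3² + 19·-4.01/2.1²) / 4.3272 = -3.9865.
Interval: -3.9865 ± 2.576 × 0.4807 → [-5.225, -2.748].

[-5.225, -2.748]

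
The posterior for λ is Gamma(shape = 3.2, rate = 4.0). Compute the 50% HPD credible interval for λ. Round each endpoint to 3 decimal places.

The posterior is unimodal and skewed, so the HPD interval has equal density at both endpoints and is the shortest 50% interval.
Solving f(0.330) = f(0.852) with F(0.852) − F(0.330) = 0.50 gives [0.330, 0.852].
For comparison, the equal-tailed interval is [0.472, 1.040]; the HPD is narrower and shifted toward the mode.

[0.330, 0.852]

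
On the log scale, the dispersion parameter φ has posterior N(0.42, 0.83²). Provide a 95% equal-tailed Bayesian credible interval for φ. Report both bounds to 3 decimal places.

[0.299, 7.743]

On the log scale the 95% interval is 0.42 ± 1.960 × 0.83 = [-1.2068, 2.0468].
Exponentiate: [e^-1.2068, e^2.0468] = [0.299, 7.743].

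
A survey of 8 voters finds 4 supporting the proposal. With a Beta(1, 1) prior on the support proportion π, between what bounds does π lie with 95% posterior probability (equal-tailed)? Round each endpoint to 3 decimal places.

Posterior: Beta(1+4, 1+4) = Beta(5, 5).
Equal-tailed 95% interval: the 0.025 and 0.975 quantiles of Beta(5, 5).
Posterior mean ≈ 0.500, SD ≈ 0.151; a Normal approximation gives roughly [0.205, 0.795].
Exact: F⁻¹(0.025) = 0.212; F⁻¹(0.975) = 0.788.

[0.212, 0.788]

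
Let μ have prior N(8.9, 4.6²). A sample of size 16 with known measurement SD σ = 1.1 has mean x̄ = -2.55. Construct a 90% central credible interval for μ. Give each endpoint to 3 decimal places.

[-2.961, -2.058]

Posterior precision = 1/4.6² + 16/1.1² = 0.0473 + 13.2231 = 13.2704, so posterior SD = 0.2745.
Posterior mean = (8.9/4.6² + 16·-2.55/1.1²) / 13.2704 = -2.5092.
Interval: -2.5092 ± 1.645 × 0.2745 → [-2.961, -2.058].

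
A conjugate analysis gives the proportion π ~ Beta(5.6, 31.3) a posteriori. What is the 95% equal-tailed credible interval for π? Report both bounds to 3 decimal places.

Posterior: Beta(5.6, 31.3).
Equal-tailed 95% interval: the 0.025 and 0.975 quantiles of Beta(5.6, 31.3).
Posterior mean ≈ 0.152, SD ≈ 0.058; a Normal approximation gives roughly [0.038, 0.266].
Exact: F⁻¹(0.025) = 0.057; F⁻¹(0.975) = 0.282.

[0.057, 0.282]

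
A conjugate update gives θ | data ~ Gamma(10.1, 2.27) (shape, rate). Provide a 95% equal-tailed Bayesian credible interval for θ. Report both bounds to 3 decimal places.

Posterior: Gamma(shape 10.1, rate 2.27).
Equal-tailed 95% interval: Gamma(10.1, 2.27) quantiles at 0.025 and 0.975.
Posterior mean ≈ 4.449, SD ≈ 1.400; a Normal approximation gives roughly [1.705, 7.193].
Exact: lower = 2.143; upper = 7.584.

[2.143, 7.584]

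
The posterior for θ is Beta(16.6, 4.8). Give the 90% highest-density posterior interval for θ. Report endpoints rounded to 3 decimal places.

The posterior is unimodal and skewed, so the HPD interval has equal density at both endpoints and is the shortest 90% interval.
Solving f(0.638) = f(0.919) with F(0.919) − F(0.638) = 0.90 gives [0.638, 0.919].
For comparison, the equal-tailed interval is [0.617, 0.905]; the HPD is narrower and shifted toward the mode.

[0.638, 0.919]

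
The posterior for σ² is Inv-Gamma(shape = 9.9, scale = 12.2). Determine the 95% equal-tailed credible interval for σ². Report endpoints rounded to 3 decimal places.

Inverse-Gamma(9.9, 12.2) quantiles: F⁻¹(0.025) and F⁻¹(0.975).
Equivalently, 1/σ² ~ Gamma(9.9, rate = 12.2); invert its 0.975 and 0.025 quantiles.
Posterior mean ≈ 1.371, SD ≈ 0.488; a Normal approximation gives roughly [0.415, 2.327].
Exact: lower = 0.720; upper = 2.581.

[0.720, 2.581]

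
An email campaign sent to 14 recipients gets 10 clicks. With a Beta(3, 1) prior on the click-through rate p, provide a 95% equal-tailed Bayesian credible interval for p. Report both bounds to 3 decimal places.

Posterior: Beta(3+10, 1+4) = Beta(13, 5).
Equal-tailed 95% interval: the 0.025 and 0.975 quantiles of Beta(13, 5).
Posterior mean ≈ 0.722, SD ≈ 0.103; a Normal approximation gives roughly [0.521, 0.924].
Exact: F⁻¹(0.025) = 0.501; F⁻¹(0.975) = 0.897.

[0.501, 0.897]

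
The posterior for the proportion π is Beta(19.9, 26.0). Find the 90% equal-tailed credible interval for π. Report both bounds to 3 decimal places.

Posterior: Beta(19.9, 26.0).
Equal-tailed 90% interval: the 0.05 and 0.95 quantiles of Beta(19.9, 26.0).
Posterior mean ≈ 0.434, SD ≈ 0.072; a Normal approximation gives roughly [0.315, 0.553].
Exact: F⁻¹(0.05) = 0.316; F⁻¹(0.95) = 0.554.

[0.316, 0.554]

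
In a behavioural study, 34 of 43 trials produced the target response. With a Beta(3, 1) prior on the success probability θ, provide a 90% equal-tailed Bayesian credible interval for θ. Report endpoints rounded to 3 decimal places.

[0.683, 0.877]

Posterior: Beta(3+34, 1+9) = Beta(37, 10).
Equal-tailed 90% interval: the 0.05 and 0.95 quantiles of Beta(37, 10).
Posterior mean ≈ 0.787, SD ≈ 0.059; a Normal approximation gives roughly [0.690, 0.884].
Exact: F⁻¹(0.05) = 0.683; F⁻¹(0.95) = 0.877.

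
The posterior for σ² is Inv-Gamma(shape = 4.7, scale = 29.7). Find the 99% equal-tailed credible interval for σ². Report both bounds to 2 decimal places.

Inverse-Gamma(4.7, 29.7) quantiles: F⁻¹(0.005) and F⁻¹(0.995).
Equivalently, 1/σ² ~ Gamma(4.7, rate = 29.7); invert its 0.995 and 0.005 quantiles.
Posterior mean ≈ 8.03, SD ≈ 4.89; a Normal approximation gives roughly [-4.56, 20.61].
Exact: lower = 2.45; upper = 31.26.

[2.45, 31.26]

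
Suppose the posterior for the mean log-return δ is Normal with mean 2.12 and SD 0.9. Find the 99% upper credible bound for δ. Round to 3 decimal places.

4.214

Need U with P(δ ≤ U) = 0.99: U = 2.12 + z_{0.01}·0.9.
z = 2.326; U = 2.12 + 2.326 × 0.9 = 4.214.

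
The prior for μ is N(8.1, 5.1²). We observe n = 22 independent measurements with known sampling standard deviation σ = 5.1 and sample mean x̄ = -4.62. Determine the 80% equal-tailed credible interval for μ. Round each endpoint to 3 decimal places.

[-5.430, -2.704]

Posterior precision = 1/5.1² + 22/5.1² = 0.0384 + 0.8458 = 0.8843, so posterior SD = 1.0634.
Posterior mean = (8.1/5.1² + 22·-4.62/5.1²) / 0.8843 = -4.0670.
Interval: -4.0670 ± 1.282 × 1.0634 → [-5.430, -2.704].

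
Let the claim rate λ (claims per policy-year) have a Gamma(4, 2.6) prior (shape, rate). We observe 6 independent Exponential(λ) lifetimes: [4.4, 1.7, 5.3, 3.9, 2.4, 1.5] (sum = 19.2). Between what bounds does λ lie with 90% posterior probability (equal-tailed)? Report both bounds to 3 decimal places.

Posterior: Gamma(4+6, 2.6+19.2) = Gamma(10, 21.8) (shape, rate).
Equal-tailed 90% interval: Gamma(10, 21.8) quantiles at 0.05 and 0.95.
Posterior mean ≈ 0.459, SD ≈ 0.145; a Normal approximation gives roughly [0.220, 0.697].
Exact: lower = 0.249; upper = 0.720.

[0.249, 0.720]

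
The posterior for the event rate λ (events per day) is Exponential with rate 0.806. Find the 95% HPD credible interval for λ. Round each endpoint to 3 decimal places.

The exponential density is strictly decreasing on [0, ∞), so the HPD interval is anchored at 0: [0, q] with P(λ ≤ q) = 0.95.
q = −ln(1 − 0.95) / 0.806 = 2.9957 / 0.806 = 3.717.

[0.000, 3.717]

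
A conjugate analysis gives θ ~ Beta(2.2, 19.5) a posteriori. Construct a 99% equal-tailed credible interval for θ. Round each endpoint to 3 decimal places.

[0.007, 0.322]

Posterior: Beta(2.2, 19.5).
Equal-tailed 99% interval: the 0.005 and 0.995 quantiles of Beta(2.2, 19.5).
Posterior mean ≈ 0.101, SD ≈ 0.063; a Normal approximation gives roughly [-0.062, 0.265].
Exact: F⁻¹(0.005) = 0.007; F⁻¹(0.995) = 0.322.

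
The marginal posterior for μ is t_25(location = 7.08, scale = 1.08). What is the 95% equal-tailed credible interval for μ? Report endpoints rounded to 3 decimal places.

[4.856, 9.304]

The t_25 distribution is symmetric; the 95% interval is 7.08 ± t·1.08 with t_{0.975,25} = 2.060.
Half-width: 2.060 × 1.08 = 2.224.
7.08 − 2.224 = 4.856; 7.08 + 2.224 = 9.304.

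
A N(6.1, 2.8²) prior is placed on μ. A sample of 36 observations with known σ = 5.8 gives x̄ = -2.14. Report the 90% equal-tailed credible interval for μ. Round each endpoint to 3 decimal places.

[-2.765, 0.241]

Posterior precision = 1/2.8² + 36/5.8² = 0.1276 + 1.0702 = 1.1977, so posterior SD = 0.9137.
Posterior mean = (6.1/2.8² + 36·-2.14/5.8²) / 1.1977 = -1.2625.
Interval: -1.2625 ± 1.645 × 0.9137 → [-2.765, 0.241].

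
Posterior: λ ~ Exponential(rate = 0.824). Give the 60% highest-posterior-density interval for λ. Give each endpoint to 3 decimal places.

The exponential density is strictly decreasing on [0, ∞), so the HPD interval is anchored at 0: [0, q] with P(λ ≤ q) = 0.60.
q = −ln(1 − 0.60) / 0.824 = 0.9163 / 0.824 = 1.112.

[0.000, 1.112]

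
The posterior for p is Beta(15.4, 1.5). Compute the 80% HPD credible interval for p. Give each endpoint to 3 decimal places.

[0.861, 0.998]

The posterior is unimodal and skewed, so the HPD interval has equal density at both endpoints and is the shortest 80% interval.
Solving f(0.861) = f(0.998) with F(0.998) − F(0.861) = 0.80 gives [0.861, 0.998].
For comparison, the equal-tailed interval is [0.819, 0.981]; the HPD is narrower and shifted toward the mode.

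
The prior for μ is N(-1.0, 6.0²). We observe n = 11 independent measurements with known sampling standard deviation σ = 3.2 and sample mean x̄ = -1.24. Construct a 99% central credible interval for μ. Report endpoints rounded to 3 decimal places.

Posterior precision = 1/6.0² + 11/3.2² = 0.0278 + 1.0742 = 1.1020, so posterior SD = 0.9526.
Posterior mean = (-1.0/6.0² + 11·-1.24/3.2²) / 1.1020 = -1.2340.
Interval: -1.2340 ± 2.576 × 0.9526 → [-3.688, 1.220].

[-3.688, 1.220]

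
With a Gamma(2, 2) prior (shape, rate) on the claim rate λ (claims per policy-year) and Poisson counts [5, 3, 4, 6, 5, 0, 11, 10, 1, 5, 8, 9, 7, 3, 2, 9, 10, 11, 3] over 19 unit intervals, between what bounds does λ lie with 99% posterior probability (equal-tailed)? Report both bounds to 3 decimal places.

Posterior: Gamma(2+112, 2+19) = Gamma(114, 21) (shape, rate).
Equal-tailed 99% interval: Gamma(114, 21) quantiles at 0.005 and 0.995.
Posterior mean ≈ 5.429, SD ≈ 0.508; a Normal approximation gives roughly [4.119, 6.738].
Exact: lower = 4.208; upper = 6.827.

[4.208, 6.827]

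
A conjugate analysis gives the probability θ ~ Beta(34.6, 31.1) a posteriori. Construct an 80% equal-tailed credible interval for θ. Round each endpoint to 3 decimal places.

Posterior: Beta(34.6, 31.1).
Equal-tailed 80% interval: the 0.1 and 0.9 quantiles of Beta(34.6, 31.1).
Posterior mean ≈ 0.527, SD ≈ 0.061; a Normal approximation gives roughly [0.448, 0.605].
Exact: F⁻¹(0.1) = 0.448; F⁻¹(0.9) = 0.605.

[0.448, 0.605]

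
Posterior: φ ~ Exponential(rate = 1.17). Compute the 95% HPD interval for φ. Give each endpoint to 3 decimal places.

The exponential density is strictly decreasing on [0, ∞), so the HPD interval is anchored at 0: [0, q] with P(φ ≤ q) = 0.95.
q = −ln(1 − 0.95) / 1.17 = 2.9957 / 1.17 = 2.560.

[0.000, 2.560]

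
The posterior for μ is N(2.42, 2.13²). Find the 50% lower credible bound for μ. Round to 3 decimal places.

Need L with P(μ ≥ L) = 0.50: L = 2.42 − z_{0.5}·2.13.
z = 0.000; L = 2.42 − 0.000 × 2.13 = 2.420.

2.420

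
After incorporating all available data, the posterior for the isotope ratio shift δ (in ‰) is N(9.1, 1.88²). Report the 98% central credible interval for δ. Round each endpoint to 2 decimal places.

The posterior is symmetric, so the 98% equal-tailed interval is δ = 9.1 ± z·1.88 with z = 2.326.
Half-width: 2.326 × 1.88 = 4.37.
9.1 − 4.37 = 4.73; 9.1 + 4.37 = 13.47.

[4.73, 13.47]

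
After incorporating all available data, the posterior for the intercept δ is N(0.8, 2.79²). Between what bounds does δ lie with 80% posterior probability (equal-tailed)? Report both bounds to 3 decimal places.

[-2.776, 4.376]

The posterior is symmetric, so the 80% equal-tailed interval is δ = 0.8 ± z·2.79 with z = 1.282.
Half-width: 1.282 × 2.79 = 3.576.
0.8 − 3.576 = -2.776; 0.8 + 3.576 = 4.376.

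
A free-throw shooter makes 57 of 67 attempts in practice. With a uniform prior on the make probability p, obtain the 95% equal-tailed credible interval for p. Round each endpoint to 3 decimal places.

Posterior: Beta(1+57, 1+10) = Beta(58, 11).
Equal-tailed 95% interval: the 0.025 and 0.975 quantiles of Beta(58, 11).
Posterior mean ≈ 0.841, SD ≈ 0.044; a Normal approximation gives roughly [0.755, 0.926].
Exact: F⁻¹(0.025) = 0.746; F⁻¹(0.975) = 0.916.

[0.746, 0.916]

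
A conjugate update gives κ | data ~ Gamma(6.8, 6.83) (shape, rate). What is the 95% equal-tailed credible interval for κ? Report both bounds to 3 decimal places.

[0.394, 1.872]

Posterior: Gamma(shape 6.8, rate 6.83).
Equal-tailed 95% interval: Gamma(6.8, 6.83) quantiles at 0.025 and 0.975.
Posterior mean ≈ 0.996, SD ≈ 0.382; a Normal approximation gives roughly [0.247, 1.744].
Exact: lower = 0.394; upper = 1.872.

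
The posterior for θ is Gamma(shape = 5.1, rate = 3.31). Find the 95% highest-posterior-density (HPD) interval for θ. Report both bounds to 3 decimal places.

[0.381, 2.893]

The posterior is unimodal and skewed, so the HPD interval has equal density at both endpoints and is the shortest 95% interval.
Solving f(0.381) = f(2.893) with F(2.893) − F(0.381) = 0.95 gives [0.381, 2.893].
For comparison, the equal-tailed interval is [0.507, 3.138]; the HPD is narrower and shifted toward the mode.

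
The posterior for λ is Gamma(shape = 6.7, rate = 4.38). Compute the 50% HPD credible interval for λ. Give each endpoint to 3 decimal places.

The posterior is unimodal and skewed, so the HPD interval has equal density at both endpoints and is the shortest 50% interval.
Solving f(0.963) = f(1.711) with F(1.711) − F(0.963) = 0.50 gives [0.963, 1.711].
For comparison, the equal-tailed interval is [1.101, 1.876]; the HPD is narrower and shifted toward the mode.

[0.963, 1.711]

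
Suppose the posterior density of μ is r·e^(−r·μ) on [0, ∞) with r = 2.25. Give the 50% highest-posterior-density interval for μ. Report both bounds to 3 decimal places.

The exponential density is strictly decreasing on [0, ∞), so the HPD interval is anchored at 0: [0, q] with P(μ ≤ q) = 0.50.
q = −ln(1 − 0.50) / 2.25 = 0.6931 / 2.25 = 0.308.

[0.000, 0.308]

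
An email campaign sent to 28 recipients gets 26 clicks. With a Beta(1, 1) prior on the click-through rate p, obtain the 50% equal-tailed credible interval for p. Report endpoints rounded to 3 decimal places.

Posterior: Beta(1+26, 1+2) = Beta(27, 3).
Equal-tailed 50% interval: the 0.25 and 0.75 quantiles of Beta(27, 3).
Posterior mean ≈ 0.900, SD ≈ 0.054; a Normal approximation gives roughly [0.864, 0.936].
Exact: F⁻¹(0.25) = 0.869; F⁻¹(0.75) = 0.940.

[0.869, 0.940]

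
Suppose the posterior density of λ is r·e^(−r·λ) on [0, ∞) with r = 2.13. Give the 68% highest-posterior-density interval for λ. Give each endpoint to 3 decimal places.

The exponential density is strictly decreasing on [0, ∞), so the HPD interval is anchored at 0: [0, q] with P(λ ≤ q) = 0.68.
q = −ln(1 − 0.68) / 2.13 = 1.1394 / 2.13 = 0.535.

[0.000, 0.535]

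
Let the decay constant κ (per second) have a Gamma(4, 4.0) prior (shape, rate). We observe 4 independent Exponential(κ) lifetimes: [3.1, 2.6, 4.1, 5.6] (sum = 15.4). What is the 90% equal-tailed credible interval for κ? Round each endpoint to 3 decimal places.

[0.205, 0.678]

Posterior: Gamma(4+4, 4.0+15.4) = Gamma(8, 19.4) (shape, rate).
Equal-tailed 90% interval: Gamma(8, 19.4) quantiles at 0.05 and 0.95.
Posterior mean ≈ 0.412, SD ≈ 0.146; a Normal approximation gives roughly [0.173, 0.652].
Exact: lower = 0.205; upper = 0.678.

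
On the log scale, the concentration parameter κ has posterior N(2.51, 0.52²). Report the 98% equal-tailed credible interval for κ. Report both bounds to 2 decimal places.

[3.67, 41.25]

On the log scale the 98% interval is 2.51 ± 2.326 × 0.52 = [1.3003, 3.7197].
Exponentiate: [e^1.3003, e^3.7197] = [3.67, 41.25].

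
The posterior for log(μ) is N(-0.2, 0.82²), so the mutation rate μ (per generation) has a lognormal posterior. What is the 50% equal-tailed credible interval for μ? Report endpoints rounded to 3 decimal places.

On the log scale the 50% interval is -0.2 ± 0.674 × 0.82 = [-0.7531, 0.3531].
Exponentiate: [e^-0.7531, e^0.3531] = [0.471, 1.423].

[0.471, 1.423]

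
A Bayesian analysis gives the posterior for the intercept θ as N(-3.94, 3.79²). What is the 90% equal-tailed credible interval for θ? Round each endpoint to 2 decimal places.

The posterior is symmetric, so the 90% equal-tailed interval is θ = -3.94 ± z·3.79 with z = 1.645.
Half-width: 1.645 × 3.79 = 6.23.
-3.94 − 6.23 = -10.17; -3.94 + 6.23 = 2.29.

[-10.17, 2.29]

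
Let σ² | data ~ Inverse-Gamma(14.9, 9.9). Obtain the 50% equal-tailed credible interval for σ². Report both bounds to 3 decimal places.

[0.573, 0.815]

Inverse-Gamma(14.9, 9.9) quantiles: F⁻¹(0.25) and F⁻¹(0.75).
Equivalently, 1/σ² ~ Gamma(14.9, rate = 9.9); invert its 0.75 and 0.25 quantiles.
Posterior mean ≈ 0.712, SD ≈ 0.198; a Normal approximation gives roughly [0.578, 0.846].
Exact: lower = 0.573; upper = 0.815.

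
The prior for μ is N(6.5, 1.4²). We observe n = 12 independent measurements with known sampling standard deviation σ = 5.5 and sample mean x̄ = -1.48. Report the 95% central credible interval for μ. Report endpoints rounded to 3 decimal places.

Posterior precision = 1/1.4² + 12/5.5² = 0.5102 + 0.3967 = 0.9069, so posterior SD = 1.0501.
Posterior mean = (6.5/1.4² + 12·-1.48/5.5²) / 0.9069 = 3.0094.
Interval: 3.0094 ± 1.960 × 1.0501 → [0.951, 5.068].

[0.951, 5.068]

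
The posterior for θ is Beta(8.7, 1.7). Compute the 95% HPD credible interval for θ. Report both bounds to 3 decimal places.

[0.623, 0.998]

The posterior is unimodal and skewed, so the HPD interval has equal density at both endpoints and is the shortest 95% interval.
Solving f(0.623) = f(0.998) with F(0.998) − F(0.623) = 0.95 gives [0.623, 0.998].
For comparison, the equal-tailed interval is [0.572, 0.983]; the HPD is narrower and shifted toward the mode.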